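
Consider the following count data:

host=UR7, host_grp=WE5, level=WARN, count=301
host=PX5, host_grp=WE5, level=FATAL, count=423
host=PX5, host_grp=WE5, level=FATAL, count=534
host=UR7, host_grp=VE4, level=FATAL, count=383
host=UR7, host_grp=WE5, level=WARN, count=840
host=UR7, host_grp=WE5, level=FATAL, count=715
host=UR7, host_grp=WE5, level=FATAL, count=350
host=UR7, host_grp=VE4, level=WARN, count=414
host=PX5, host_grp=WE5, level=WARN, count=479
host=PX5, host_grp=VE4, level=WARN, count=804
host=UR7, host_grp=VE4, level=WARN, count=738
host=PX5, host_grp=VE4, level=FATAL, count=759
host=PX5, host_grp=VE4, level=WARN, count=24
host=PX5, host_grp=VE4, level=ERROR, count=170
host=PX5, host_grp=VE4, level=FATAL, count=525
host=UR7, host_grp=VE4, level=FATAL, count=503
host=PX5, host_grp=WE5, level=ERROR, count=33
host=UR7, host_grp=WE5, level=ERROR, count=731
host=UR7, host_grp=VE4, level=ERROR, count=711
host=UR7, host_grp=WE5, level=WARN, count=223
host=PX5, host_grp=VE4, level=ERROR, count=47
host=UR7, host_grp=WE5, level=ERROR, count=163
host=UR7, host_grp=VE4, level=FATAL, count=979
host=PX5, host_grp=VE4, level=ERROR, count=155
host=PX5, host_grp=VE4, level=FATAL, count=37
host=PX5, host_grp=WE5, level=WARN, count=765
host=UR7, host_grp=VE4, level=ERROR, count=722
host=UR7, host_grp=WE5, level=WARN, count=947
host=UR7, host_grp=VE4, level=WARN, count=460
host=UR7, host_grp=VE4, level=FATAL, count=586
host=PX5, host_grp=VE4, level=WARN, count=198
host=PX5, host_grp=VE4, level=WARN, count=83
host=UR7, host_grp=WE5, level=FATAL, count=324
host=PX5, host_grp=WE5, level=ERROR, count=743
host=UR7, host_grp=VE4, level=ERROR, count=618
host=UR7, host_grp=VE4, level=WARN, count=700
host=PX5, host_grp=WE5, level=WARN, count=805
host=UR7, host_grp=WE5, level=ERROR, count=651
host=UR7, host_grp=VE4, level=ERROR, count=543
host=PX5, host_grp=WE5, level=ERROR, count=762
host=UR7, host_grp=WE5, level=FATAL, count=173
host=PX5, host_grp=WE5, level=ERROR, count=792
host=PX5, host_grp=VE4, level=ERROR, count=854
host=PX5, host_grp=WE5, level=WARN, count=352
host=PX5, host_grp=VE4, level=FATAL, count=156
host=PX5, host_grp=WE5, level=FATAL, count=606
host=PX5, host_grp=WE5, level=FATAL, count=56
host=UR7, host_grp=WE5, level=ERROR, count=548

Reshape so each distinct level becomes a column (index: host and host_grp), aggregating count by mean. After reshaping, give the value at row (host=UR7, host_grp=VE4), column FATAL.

612.75

Rows with host=UR7, host_grp=VE4 and level=FATAL: count values are 383, 503, 979, 586.
(383 + 503 + 979 + 586) / 4 = 612.75.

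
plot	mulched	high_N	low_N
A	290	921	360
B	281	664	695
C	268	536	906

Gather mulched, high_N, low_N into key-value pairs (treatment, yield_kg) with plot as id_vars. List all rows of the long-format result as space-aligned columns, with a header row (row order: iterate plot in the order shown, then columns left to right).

Each (plot, column) pair becomes one row: 3 × 3 = 9 rows.
For example, (A, mulched) → yield_kg=290.

plot  treatment  yield_kg
A     mulched    290     
A     high_N     921     
A     low_N      360     
B     mulched    281     
B     high_N     664     
B     low_N      695     
C     mulched    268     
C     high_N     536     
C     low_N      906     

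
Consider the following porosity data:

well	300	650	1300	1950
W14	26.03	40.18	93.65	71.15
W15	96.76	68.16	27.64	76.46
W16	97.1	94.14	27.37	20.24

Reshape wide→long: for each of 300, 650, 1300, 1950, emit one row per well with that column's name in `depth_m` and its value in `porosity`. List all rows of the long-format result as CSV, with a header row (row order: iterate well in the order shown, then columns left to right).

Each (well, column) pair becomes one row: 3 × 4 = 12 rows.
For example, (W14, 300) → porosity=26.03.

well,depth_m,porosity
W14,300,26.03
W14,650,40.18
W14,1300,93.65
W14,1950,71.15
W15,300,96.76
W15,650,68.16
W15,1300,27.64
W15,1950,76.46
W16,300,97.1
W16,650,94.14
W16,1300,27.37
W16,1950,20.24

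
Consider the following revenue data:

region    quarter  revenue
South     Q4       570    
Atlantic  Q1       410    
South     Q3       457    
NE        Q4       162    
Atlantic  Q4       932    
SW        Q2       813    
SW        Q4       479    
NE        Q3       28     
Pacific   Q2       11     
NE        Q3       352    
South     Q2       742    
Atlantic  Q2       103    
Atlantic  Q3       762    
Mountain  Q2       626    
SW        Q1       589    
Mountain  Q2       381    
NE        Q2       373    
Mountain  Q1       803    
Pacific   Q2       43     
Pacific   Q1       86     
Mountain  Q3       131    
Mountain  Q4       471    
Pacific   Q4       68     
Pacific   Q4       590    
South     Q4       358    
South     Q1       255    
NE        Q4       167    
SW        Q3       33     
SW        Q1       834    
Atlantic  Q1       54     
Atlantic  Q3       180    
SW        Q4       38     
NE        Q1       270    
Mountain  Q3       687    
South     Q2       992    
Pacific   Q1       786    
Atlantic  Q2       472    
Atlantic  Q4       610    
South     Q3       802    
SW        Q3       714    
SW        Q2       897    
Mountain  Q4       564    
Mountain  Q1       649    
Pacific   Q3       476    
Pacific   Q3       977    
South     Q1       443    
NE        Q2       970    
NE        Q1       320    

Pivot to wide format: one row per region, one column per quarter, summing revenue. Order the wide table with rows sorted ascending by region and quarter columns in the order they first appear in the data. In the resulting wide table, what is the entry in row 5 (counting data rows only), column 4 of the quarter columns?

1710

With rows sorted ascending by region, row 5 is region=SW. quarter columns in first-appearance order: Q4, Q1, Q3, Q2; column 4 is Q2.
Long rows with region=SW, quarter=Q2: 813 + 897 = 1710.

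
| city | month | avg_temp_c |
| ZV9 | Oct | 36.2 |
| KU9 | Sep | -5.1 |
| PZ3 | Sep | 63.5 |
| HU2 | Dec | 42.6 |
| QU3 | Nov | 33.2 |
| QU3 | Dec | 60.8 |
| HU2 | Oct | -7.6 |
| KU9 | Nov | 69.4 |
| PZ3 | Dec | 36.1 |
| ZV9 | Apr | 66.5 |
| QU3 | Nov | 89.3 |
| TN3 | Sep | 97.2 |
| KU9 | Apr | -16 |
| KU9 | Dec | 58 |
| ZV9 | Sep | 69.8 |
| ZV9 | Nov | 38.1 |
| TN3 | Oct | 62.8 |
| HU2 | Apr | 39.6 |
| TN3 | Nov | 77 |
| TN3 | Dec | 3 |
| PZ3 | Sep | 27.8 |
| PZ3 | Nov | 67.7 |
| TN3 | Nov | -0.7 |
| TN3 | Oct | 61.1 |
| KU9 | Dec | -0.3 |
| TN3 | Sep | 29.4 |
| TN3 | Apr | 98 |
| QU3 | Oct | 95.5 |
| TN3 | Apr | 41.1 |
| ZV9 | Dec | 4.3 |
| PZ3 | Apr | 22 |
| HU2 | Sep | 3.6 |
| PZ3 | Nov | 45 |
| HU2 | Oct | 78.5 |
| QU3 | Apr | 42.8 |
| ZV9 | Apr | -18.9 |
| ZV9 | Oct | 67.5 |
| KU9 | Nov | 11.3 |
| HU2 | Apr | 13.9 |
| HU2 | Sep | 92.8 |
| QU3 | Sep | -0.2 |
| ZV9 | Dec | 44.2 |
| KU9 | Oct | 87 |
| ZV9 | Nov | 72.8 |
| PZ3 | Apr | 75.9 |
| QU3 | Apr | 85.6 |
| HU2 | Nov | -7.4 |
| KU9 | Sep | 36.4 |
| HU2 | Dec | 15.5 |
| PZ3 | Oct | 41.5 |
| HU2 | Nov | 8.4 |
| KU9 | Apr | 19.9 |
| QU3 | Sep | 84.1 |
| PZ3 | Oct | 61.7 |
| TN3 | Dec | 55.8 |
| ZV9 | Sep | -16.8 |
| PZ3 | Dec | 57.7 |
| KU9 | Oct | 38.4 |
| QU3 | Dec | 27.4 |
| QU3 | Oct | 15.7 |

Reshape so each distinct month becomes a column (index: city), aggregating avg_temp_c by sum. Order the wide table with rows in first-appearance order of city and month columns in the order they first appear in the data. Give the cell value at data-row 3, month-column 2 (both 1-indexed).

91.3

With rows in first-appearance order of city, row 3 is city=PZ3. month columns in first-appearance order: Oct, Sep, Dec, Nov, Apr; column 2 is Sep.
Long rows with city=PZ3, month=Sep: 63.5 + 27.8 = 91.3.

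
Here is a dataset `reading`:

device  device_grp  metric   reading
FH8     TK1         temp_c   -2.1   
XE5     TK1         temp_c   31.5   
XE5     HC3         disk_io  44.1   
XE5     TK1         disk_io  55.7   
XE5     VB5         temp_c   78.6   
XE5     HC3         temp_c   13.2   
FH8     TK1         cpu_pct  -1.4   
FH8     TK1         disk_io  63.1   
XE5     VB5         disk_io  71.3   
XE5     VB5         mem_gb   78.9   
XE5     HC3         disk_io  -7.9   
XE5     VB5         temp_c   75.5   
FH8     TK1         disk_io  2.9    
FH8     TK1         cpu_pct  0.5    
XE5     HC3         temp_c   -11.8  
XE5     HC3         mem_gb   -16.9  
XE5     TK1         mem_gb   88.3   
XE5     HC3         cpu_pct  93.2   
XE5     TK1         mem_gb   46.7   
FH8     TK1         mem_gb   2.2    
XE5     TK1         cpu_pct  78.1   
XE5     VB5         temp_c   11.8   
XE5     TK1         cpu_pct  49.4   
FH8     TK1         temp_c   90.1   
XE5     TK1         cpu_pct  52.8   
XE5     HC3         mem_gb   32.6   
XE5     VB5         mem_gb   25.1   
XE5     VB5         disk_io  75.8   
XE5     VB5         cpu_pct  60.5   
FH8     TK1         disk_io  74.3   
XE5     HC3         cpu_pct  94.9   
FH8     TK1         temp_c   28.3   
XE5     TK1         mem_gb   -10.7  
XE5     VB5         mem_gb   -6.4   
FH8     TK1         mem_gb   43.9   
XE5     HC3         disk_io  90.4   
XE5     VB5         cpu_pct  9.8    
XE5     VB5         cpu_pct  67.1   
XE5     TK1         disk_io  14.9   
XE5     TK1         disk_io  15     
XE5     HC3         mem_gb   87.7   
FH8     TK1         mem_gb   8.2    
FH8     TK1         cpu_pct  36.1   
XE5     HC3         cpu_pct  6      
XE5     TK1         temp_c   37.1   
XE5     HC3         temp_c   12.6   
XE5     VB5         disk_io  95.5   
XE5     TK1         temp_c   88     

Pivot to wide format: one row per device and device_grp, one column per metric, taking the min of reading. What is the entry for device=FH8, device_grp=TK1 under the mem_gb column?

2.2

Rows with device=FH8, device_grp=TK1 and metric=mem_gb: reading values are 2.2, 43.9, 8.2.
min(2.2, 43.9, 8.2) = 2.2.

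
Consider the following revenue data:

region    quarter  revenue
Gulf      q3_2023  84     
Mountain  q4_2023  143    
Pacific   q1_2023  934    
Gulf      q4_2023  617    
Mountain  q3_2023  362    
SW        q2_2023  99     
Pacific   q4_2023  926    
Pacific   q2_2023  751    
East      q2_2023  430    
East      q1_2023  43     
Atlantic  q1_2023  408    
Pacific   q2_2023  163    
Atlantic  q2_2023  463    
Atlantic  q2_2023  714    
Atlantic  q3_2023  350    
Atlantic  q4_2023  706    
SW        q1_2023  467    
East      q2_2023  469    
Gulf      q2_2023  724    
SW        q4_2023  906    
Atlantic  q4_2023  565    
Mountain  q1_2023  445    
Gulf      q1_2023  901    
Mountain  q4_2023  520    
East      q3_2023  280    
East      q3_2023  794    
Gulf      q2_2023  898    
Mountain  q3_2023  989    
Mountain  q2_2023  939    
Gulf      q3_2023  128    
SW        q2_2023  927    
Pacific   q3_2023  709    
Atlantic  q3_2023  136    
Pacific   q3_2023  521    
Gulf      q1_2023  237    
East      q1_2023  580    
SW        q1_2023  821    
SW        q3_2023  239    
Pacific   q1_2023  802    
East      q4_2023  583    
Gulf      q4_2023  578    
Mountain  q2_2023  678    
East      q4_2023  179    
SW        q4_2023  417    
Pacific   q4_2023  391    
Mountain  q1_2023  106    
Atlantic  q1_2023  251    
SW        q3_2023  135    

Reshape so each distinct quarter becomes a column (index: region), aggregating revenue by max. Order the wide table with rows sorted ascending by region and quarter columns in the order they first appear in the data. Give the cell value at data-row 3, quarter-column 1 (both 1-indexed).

With rows sorted ascending by region, row 3 is region=Gulf. quarter columns in first-appearance order: q3_2023, q4_2023, q1_2023, q2_2023; column 1 is q3_2023.
Long rows with region=Gulf, quarter=q3_2023: max(84, 128) = 128.

128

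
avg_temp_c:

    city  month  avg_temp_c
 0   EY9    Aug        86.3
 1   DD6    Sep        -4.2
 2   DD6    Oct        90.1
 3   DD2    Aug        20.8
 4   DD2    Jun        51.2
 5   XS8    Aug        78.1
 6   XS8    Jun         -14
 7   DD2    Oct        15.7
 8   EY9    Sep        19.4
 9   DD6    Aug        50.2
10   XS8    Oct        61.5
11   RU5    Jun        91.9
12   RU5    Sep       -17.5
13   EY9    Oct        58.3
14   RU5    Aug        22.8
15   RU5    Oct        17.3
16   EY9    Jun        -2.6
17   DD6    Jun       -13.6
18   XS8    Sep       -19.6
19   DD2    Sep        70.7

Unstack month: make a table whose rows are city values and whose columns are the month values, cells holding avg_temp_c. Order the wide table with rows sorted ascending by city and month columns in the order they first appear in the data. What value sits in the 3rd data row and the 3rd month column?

58.3

With rows sorted ascending by city, row 3 is city=EY9. month columns in first-appearance order: Aug, Sep, Oct, Jun; column 3 is Oct.
Long rows with city=EY9, month=Oct: avg_temp_c = 58.3.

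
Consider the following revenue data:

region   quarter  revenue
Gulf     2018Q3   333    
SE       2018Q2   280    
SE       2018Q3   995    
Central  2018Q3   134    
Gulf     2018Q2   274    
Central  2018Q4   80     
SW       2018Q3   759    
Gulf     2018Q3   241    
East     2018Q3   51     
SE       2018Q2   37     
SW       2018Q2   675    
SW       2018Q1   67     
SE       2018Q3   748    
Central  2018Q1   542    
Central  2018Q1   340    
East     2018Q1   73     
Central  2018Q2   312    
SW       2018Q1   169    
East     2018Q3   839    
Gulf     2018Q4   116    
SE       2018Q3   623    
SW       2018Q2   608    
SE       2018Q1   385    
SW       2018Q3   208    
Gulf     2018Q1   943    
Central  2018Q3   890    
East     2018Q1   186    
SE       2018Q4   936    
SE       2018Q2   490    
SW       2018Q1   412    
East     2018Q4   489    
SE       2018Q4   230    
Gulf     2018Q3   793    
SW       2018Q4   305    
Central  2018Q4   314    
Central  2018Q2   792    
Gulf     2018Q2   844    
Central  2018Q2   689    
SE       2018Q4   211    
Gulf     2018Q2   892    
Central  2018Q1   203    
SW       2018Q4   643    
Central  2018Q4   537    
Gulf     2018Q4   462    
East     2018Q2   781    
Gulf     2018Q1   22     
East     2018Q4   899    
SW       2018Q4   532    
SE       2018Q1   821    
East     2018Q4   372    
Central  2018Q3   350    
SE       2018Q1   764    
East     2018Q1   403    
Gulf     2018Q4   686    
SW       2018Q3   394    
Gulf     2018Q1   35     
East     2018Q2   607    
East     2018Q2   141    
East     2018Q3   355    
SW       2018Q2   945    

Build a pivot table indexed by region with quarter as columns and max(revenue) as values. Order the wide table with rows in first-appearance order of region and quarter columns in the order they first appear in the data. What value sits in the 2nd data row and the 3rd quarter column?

With rows in first-appearance order of region, row 2 is region=SE. quarter columns in first-appearance order: 2018Q3, 2018Q2, 2018Q4, 2018Q1; column 3 is 2018Q4.
Long rows with region=SE, quarter=2018Q4: max(936, 230, 211) = 936.

936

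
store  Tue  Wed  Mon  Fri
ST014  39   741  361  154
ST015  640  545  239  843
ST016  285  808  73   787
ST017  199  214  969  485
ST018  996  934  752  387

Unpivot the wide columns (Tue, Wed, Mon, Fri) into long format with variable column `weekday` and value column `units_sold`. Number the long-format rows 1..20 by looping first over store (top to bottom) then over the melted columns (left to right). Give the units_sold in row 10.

808

20 rows total (5 × 4). Row 10: index ⌊(10-1)/4⌋ = 2 into store → ST016; (10-1) mod 4 = 1 into the melted columns → Wed.
So row 10 is (ST016, Wed, 808); units_sold = 808.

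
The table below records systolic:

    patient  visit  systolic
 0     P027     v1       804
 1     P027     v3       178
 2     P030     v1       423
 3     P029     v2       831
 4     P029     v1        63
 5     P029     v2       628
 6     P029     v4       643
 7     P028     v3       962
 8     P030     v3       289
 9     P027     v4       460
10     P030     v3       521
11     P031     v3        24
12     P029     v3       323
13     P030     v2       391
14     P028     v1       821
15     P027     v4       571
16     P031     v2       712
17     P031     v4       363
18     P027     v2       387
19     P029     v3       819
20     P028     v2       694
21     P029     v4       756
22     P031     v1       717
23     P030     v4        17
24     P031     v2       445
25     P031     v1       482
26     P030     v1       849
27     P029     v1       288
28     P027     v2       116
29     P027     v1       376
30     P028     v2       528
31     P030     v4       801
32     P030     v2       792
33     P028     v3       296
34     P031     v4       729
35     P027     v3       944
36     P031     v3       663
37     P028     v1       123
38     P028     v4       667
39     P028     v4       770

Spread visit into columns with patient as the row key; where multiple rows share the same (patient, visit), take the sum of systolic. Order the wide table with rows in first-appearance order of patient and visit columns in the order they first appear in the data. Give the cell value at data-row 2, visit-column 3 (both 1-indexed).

1183

With rows in first-appearance order of patient, row 2 is patient=P030. visit columns in first-appearance order: v1, v3, v2, v4; column 3 is v2.
Long rows with patient=P030, visit=v2: 391 + 792 = 1183.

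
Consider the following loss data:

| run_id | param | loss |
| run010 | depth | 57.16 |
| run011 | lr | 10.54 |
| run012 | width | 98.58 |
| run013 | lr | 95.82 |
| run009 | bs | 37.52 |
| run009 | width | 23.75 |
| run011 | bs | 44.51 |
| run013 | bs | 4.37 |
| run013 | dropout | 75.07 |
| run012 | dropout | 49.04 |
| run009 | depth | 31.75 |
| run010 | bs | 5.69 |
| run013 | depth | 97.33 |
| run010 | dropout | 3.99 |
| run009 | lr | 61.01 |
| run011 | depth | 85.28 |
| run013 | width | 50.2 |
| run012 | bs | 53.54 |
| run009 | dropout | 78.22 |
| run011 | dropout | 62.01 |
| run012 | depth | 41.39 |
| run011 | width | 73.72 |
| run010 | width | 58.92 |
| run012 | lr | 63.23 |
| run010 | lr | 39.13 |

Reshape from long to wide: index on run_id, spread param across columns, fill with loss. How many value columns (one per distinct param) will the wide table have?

5 distinct param values: bs, dropout, depth, width, lr.

5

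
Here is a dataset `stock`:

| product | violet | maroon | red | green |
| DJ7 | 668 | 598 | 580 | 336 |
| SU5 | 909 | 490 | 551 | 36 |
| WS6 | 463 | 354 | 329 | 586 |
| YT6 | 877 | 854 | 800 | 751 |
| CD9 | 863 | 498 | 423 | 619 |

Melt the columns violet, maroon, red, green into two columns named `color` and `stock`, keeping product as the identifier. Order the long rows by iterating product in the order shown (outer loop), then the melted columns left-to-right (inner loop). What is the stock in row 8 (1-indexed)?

36

20 rows total (5 × 4). Row 8: index ⌊(8-1)/4⌋ = 1 into product → SU5; (8-1) mod 4 = 3 into the melted columns → green.
So row 8 is (SU5, green, 36); stock = 36.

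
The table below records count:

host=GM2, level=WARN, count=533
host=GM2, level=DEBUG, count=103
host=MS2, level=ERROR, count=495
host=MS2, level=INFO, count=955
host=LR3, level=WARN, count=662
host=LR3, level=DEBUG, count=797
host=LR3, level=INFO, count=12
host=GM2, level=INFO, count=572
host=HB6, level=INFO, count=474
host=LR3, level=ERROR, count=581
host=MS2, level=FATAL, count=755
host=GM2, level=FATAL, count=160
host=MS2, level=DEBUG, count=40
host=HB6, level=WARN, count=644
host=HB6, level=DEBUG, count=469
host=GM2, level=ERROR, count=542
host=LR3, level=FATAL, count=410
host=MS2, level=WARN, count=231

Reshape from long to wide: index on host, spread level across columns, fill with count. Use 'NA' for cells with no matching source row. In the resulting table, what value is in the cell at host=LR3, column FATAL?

410

The long row with host=LR3, level=FATAL has count=410.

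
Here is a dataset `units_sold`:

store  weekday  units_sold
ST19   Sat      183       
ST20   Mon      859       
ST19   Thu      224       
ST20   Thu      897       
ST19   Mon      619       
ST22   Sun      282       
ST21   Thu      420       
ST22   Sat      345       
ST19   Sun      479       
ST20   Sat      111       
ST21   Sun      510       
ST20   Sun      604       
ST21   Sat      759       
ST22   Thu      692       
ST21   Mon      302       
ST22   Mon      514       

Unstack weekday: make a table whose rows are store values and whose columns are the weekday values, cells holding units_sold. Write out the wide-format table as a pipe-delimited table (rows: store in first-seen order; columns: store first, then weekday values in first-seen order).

Columns: store plus the 4 distinct weekday values (Sat, Mon, Thu, Sun).
For example, row ST19 column Sat takes units_sold=183 from the long row (ST19, Sat).

| store | Sat | Mon | Thu | Sun |
| ST19 | 183 | 619 | 224 | 479 |
| ST20 | 111 | 859 | 897 | 604 |
| ST22 | 345 | 514 | 692 | 282 |
| ST21 | 759 | 302 | 420 | 510 |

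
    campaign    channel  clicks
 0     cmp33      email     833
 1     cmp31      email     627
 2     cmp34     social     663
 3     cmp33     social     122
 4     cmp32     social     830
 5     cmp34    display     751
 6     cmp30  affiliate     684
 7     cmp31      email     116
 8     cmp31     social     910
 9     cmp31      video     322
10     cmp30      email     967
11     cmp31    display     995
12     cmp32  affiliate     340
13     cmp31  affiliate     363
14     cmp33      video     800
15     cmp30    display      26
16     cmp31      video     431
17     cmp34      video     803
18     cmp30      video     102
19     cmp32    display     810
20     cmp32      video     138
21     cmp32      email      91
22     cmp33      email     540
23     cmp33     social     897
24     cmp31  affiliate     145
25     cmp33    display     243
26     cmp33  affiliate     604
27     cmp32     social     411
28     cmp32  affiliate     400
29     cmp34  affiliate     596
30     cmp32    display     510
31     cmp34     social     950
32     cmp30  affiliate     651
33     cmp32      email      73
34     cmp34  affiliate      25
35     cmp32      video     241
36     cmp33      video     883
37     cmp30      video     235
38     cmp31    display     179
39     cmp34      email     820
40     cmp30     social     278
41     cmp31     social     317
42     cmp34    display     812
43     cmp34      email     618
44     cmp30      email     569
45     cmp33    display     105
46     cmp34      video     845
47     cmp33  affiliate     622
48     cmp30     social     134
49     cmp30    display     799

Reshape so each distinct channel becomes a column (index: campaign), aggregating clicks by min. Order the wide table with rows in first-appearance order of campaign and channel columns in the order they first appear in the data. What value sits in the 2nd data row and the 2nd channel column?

317

With rows in first-appearance order of campaign, row 2 is campaign=cmp31. channel columns in first-appearance order: email, social, display, affiliate, video; column 2 is social.
Long rows with campaign=cmp31, channel=social: min(910, 317) = 317.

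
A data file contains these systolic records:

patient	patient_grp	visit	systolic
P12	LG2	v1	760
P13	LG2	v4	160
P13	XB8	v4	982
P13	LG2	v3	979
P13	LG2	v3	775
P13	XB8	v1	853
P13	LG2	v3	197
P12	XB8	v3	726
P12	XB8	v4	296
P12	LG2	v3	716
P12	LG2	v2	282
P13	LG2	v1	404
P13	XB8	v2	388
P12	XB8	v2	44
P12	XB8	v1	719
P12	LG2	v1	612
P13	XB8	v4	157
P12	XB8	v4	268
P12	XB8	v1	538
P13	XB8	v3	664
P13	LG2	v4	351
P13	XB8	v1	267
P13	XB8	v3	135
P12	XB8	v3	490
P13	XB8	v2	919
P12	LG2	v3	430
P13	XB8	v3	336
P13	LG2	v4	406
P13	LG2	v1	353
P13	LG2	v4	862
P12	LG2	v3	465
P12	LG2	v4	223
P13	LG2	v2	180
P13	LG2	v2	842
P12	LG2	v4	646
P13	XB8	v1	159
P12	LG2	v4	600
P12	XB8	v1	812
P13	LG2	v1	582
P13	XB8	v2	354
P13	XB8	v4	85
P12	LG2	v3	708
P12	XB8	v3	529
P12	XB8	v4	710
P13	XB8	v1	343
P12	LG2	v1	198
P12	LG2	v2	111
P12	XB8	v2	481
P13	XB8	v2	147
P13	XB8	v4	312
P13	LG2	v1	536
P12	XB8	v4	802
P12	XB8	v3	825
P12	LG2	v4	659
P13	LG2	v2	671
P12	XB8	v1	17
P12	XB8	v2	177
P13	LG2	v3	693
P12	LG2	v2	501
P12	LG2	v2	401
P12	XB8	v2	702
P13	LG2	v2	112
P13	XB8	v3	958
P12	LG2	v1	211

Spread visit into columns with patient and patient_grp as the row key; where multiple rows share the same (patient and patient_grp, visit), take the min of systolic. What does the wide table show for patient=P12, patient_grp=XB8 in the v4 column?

Rows with patient=P12, patient_grp=XB8 and visit=v4: systolic values are 296, 268, 710, 802.
min(296, 268, 710, 802) = 268.

268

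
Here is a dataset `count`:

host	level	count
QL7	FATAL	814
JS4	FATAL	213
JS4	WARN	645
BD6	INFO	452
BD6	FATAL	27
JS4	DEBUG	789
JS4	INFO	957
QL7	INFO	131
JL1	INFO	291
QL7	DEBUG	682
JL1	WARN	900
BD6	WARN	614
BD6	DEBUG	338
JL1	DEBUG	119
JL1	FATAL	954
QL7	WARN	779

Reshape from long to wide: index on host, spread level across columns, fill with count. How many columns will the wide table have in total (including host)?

5

1 column for host plus 4 distinct level values → 5 columns.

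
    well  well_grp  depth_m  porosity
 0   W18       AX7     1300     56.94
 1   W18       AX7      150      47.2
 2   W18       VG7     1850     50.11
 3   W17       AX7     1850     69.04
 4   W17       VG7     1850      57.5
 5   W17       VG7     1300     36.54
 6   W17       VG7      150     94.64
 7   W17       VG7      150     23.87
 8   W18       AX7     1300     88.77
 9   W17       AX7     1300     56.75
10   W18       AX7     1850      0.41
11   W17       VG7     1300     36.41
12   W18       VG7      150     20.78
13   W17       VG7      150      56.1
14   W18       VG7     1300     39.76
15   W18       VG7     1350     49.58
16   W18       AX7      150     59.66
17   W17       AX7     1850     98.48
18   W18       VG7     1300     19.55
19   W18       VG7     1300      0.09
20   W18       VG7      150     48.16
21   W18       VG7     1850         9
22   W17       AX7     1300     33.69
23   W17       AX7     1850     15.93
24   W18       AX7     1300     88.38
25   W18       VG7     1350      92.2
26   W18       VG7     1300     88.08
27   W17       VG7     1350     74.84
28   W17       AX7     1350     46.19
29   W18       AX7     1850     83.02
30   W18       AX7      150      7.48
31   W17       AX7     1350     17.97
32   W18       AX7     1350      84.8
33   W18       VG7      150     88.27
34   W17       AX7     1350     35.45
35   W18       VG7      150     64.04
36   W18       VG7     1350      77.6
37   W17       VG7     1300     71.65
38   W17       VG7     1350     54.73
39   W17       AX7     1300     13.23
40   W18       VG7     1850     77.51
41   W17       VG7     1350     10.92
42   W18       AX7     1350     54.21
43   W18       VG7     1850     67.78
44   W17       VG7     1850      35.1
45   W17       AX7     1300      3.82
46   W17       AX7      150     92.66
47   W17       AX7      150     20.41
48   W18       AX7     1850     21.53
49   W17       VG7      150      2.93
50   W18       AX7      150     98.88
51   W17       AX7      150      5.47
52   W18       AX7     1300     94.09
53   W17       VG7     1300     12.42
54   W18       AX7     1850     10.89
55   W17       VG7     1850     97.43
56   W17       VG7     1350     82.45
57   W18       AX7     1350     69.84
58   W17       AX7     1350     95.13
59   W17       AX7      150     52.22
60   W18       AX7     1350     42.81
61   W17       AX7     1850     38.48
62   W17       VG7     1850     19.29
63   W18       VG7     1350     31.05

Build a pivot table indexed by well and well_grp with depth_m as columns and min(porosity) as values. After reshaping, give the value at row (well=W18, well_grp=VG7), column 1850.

Rows with well=W18, well_grp=VG7 and depth_m=1850: porosity values are 50.11, 9, 77.51, 67.78.
min(50.11, 9, 77.51, 67.78) = 9.

9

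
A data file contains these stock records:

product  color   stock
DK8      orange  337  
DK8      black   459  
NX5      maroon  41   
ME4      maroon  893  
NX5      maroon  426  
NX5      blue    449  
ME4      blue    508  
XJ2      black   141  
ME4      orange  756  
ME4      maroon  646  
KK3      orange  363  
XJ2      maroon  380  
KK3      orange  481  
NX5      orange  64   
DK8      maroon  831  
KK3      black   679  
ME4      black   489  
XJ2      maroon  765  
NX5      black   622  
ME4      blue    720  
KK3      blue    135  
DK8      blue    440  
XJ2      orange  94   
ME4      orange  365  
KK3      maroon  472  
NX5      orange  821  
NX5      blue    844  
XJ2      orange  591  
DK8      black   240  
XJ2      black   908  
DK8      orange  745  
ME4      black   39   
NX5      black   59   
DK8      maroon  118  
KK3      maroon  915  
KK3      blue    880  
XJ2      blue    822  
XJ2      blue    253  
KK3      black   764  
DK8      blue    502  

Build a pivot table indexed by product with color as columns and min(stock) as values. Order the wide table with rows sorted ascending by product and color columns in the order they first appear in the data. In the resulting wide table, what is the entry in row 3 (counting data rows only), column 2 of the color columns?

39

With rows sorted ascending by product, row 3 is product=ME4. color columns in first-appearance order: orange, black, maroon, blue; column 2 is black.
Long rows with product=ME4, color=black: min(489, 39) = 39.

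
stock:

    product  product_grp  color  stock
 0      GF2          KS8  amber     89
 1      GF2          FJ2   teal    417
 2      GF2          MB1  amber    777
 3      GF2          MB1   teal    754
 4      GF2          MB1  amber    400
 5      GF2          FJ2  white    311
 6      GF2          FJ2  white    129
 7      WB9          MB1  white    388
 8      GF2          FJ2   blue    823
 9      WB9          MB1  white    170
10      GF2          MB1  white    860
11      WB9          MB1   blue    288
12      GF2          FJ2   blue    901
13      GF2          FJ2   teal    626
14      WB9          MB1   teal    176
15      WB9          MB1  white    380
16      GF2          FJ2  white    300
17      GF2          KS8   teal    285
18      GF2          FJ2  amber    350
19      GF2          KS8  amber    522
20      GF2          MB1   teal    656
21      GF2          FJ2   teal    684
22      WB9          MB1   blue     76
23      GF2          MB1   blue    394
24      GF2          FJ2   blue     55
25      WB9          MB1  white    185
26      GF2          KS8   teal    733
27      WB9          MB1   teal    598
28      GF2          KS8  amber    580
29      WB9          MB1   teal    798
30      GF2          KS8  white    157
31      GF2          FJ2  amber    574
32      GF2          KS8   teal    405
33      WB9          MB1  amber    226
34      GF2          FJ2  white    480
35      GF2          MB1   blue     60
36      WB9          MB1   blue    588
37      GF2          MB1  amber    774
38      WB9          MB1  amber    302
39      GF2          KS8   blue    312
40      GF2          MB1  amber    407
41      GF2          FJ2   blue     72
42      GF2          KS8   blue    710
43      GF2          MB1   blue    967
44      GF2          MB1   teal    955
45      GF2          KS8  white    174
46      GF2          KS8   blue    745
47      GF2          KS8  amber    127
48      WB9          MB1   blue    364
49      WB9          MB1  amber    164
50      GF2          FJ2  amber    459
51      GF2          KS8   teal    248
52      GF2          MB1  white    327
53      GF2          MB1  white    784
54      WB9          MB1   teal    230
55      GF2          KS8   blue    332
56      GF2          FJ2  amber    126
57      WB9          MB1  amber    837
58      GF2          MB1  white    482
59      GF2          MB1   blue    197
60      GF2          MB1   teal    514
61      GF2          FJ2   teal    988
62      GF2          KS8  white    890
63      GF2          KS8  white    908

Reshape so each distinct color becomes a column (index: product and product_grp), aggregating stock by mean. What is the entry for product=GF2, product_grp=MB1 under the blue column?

404.50

Rows with product=GF2, product_grp=MB1 and color=blue: stock values are 394, 60, 967, 197.
(394 + 60 + 967 + 197) / 4 = 404.50.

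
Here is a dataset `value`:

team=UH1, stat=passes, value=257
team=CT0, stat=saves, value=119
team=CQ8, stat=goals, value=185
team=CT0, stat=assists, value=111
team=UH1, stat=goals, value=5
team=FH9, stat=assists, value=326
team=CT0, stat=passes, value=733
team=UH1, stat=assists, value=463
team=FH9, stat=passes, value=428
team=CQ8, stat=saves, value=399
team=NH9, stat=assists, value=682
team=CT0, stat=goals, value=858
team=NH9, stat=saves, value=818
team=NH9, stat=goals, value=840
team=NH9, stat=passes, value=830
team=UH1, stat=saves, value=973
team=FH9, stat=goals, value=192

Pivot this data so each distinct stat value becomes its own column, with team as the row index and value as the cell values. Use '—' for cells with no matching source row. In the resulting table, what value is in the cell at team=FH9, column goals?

192

The long row with team=FH9, stat=goals has value=192.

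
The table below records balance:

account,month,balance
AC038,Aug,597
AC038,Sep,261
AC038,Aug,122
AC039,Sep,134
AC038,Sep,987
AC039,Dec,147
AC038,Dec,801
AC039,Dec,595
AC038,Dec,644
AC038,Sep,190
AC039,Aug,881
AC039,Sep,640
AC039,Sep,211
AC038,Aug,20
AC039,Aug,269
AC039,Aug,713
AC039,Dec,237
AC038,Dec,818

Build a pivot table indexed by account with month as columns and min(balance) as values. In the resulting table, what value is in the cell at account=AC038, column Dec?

644

Rows with account=AC038 and month=Dec: balance values are 801, 644, 818.
min(801, 644, 818) = 644.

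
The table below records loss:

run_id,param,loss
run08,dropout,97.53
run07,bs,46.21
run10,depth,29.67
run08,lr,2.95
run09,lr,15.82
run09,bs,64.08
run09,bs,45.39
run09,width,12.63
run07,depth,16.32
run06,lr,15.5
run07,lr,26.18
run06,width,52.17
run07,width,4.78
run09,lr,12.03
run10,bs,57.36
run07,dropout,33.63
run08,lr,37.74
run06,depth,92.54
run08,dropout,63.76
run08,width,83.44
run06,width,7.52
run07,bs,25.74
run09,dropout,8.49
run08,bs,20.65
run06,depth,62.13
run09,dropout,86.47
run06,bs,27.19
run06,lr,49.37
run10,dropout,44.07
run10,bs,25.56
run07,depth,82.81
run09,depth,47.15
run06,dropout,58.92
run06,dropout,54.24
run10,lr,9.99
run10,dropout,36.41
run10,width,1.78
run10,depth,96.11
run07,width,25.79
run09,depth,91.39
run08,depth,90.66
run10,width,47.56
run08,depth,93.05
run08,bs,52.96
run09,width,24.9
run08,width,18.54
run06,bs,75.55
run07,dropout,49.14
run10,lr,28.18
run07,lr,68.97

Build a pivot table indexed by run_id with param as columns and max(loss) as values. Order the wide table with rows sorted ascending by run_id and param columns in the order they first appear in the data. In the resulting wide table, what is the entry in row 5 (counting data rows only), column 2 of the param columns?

57.36

With rows sorted ascending by run_id, row 5 is run_id=run10. param columns in first-appearance order: dropout, bs, depth, lr, width; column 2 is bs.
Long rows with run_id=run10, param=bs: max(57.36, 25.56) = 57.36.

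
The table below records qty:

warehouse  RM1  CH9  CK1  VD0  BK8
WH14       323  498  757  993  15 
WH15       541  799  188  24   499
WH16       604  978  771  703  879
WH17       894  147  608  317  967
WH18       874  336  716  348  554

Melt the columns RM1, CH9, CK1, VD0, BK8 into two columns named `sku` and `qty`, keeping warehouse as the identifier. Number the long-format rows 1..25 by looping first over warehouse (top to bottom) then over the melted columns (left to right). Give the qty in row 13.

25 rows total (5 × 5). Row 13: index ⌊(13-1)/5⌋ = 2 into warehouse → WH16; (13-1) mod 5 = 2 into the melted columns → CK1.
So row 13 is (WH16, CK1, 771); qty = 771.

771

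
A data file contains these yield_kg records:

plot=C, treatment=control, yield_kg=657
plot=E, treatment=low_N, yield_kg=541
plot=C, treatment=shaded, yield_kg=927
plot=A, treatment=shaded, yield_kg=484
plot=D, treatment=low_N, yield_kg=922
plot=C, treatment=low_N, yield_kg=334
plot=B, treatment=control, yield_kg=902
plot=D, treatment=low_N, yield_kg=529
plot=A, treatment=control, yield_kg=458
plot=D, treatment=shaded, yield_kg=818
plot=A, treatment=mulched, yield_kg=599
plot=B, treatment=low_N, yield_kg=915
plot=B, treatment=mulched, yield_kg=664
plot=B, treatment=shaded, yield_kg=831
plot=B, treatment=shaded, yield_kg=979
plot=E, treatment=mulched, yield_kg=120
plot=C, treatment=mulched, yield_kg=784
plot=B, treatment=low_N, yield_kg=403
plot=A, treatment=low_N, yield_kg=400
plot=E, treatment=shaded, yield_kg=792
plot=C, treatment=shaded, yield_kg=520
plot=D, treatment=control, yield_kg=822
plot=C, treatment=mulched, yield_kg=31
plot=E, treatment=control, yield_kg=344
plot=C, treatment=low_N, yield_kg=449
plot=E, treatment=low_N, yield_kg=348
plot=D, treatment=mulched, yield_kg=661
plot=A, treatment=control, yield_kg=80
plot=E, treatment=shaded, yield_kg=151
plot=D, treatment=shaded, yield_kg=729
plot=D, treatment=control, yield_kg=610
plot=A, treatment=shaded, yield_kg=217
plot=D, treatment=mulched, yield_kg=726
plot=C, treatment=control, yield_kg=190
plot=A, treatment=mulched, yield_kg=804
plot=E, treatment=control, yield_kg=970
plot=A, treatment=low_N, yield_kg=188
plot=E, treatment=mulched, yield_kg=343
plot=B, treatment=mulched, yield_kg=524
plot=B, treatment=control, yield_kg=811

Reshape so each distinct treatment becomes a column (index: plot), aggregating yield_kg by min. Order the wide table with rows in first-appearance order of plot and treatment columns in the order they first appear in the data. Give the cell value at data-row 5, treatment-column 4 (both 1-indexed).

524

With rows in first-appearance order of plot, row 5 is plot=B. treatment columns in first-appearance order: control, low_N, shaded, mulched; column 4 is mulched.
Long rows with plot=B, treatment=mulched: min(664, 524) = 524.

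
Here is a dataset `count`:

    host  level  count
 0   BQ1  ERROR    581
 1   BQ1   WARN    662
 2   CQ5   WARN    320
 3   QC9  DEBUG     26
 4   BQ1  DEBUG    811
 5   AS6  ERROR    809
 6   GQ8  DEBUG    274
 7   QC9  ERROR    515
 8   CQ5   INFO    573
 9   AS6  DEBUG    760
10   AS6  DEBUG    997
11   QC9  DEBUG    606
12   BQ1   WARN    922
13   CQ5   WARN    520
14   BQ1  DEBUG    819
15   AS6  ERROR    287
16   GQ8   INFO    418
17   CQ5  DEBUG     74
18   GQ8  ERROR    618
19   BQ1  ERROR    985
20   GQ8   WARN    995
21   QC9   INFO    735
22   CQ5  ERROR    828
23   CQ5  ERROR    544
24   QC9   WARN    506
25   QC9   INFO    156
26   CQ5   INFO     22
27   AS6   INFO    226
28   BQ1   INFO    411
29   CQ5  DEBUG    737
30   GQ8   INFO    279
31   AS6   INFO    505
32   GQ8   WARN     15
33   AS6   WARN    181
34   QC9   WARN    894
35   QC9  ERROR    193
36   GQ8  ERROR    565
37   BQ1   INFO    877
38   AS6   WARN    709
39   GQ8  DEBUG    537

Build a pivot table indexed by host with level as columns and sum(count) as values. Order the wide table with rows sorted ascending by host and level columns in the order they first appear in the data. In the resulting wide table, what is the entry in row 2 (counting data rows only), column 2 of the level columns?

With rows sorted ascending by host, row 2 is host=BQ1. level columns in first-appearance order: ERROR, WARN, DEBUG, INFO; column 2 is WARN.
Long rows with host=BQ1, level=WARN: 662 + 922 = 1584.

1584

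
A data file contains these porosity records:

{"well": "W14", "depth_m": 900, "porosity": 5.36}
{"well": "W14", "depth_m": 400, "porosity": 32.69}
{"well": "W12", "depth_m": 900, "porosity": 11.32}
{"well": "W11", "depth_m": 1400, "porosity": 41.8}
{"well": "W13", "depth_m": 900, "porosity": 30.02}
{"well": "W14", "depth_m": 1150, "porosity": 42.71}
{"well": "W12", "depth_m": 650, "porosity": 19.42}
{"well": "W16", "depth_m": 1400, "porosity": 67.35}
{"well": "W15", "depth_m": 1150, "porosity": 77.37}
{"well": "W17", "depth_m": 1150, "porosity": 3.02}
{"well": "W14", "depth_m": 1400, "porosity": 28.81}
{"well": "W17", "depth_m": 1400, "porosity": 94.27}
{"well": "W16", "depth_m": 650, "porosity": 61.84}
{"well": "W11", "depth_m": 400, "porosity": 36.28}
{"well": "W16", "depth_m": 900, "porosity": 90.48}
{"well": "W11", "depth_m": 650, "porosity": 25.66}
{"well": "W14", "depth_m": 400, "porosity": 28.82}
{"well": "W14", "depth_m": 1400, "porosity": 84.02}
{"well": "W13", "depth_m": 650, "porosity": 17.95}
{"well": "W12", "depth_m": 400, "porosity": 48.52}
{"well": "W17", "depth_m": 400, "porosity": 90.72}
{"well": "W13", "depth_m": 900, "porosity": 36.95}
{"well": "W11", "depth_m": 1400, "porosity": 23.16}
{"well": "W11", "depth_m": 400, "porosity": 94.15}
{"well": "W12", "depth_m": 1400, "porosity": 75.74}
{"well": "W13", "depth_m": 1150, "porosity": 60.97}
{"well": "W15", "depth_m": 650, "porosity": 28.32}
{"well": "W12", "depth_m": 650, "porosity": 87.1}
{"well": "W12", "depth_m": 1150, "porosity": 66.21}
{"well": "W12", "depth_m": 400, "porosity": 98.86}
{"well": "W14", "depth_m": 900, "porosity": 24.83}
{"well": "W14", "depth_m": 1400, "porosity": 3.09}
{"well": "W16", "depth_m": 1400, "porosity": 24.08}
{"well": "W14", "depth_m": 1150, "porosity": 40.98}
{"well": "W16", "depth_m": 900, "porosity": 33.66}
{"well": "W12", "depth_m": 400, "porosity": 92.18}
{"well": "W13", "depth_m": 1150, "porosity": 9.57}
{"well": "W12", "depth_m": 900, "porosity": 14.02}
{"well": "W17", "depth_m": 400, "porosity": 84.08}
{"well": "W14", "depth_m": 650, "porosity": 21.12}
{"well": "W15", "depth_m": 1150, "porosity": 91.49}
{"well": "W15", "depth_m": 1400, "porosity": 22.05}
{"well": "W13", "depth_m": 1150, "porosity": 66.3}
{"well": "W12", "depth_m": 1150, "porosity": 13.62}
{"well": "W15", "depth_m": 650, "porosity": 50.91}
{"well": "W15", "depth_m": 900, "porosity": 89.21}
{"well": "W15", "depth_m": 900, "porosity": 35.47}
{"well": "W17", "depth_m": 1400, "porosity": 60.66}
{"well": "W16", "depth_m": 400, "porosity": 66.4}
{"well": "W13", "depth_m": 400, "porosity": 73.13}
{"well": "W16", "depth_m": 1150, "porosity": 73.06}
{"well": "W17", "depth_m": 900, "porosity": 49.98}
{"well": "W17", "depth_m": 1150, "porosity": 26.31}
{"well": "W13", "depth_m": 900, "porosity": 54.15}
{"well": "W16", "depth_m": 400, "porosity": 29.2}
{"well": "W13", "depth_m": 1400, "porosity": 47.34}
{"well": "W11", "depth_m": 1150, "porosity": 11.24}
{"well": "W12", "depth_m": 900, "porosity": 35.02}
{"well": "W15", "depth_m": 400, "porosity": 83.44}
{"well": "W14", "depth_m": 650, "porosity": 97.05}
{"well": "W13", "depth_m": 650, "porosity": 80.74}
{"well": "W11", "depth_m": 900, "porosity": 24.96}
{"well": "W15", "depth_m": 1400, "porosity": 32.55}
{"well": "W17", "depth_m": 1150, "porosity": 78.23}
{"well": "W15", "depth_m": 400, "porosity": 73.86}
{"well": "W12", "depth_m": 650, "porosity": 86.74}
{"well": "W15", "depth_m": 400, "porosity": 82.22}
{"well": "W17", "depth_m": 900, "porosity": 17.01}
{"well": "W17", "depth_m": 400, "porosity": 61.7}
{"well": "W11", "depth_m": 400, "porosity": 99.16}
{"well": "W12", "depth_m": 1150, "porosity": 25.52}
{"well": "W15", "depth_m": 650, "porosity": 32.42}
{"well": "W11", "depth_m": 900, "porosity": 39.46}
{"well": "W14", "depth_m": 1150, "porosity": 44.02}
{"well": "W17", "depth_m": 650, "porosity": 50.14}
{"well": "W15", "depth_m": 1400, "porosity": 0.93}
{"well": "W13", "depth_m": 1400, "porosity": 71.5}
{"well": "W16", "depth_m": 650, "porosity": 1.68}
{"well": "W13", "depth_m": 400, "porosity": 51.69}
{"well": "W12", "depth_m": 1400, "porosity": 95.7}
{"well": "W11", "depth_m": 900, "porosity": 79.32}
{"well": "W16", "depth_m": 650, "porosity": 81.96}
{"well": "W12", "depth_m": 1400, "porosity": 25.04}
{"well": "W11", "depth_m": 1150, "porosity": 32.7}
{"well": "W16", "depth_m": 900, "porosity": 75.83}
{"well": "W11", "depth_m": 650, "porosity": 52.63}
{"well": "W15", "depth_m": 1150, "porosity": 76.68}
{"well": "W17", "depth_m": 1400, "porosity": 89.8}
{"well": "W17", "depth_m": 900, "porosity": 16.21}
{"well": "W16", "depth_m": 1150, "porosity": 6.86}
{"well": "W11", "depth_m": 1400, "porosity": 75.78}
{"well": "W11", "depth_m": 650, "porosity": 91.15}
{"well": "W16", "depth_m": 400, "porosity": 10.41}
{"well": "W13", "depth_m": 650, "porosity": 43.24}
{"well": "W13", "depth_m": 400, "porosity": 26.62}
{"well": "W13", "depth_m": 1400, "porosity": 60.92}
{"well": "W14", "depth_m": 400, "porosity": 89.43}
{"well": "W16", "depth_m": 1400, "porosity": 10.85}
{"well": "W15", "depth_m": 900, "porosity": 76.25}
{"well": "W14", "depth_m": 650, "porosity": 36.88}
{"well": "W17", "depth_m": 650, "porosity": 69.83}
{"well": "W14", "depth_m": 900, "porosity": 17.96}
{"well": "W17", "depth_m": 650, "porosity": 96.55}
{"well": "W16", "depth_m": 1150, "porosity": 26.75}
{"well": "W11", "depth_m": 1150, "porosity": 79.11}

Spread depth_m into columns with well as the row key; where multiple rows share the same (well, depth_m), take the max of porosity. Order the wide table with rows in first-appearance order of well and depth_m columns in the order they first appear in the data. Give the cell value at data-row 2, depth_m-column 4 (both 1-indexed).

With rows in first-appearance order of well, row 2 is well=W12. depth_m columns in first-appearance order: 900, 400, 1400, 1150, 650; column 4 is 1150.
Long rows with well=W12, depth_m=1150: max(66.21, 13.62, 25.52) = 66.21.

66.21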